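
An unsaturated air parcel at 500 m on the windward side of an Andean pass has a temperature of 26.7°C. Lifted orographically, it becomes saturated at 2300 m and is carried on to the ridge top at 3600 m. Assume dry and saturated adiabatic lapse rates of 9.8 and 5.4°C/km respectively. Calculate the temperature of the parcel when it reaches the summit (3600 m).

2.04°C

500–2300 m, dry: Δz = 1.8 km ⇒ ΔT = -17.64°C; T = 9.06°C
2300–3600 m, saturated: Δz = 1.3 km ⇒ ΔT = -7.02°C; T = 2.04°C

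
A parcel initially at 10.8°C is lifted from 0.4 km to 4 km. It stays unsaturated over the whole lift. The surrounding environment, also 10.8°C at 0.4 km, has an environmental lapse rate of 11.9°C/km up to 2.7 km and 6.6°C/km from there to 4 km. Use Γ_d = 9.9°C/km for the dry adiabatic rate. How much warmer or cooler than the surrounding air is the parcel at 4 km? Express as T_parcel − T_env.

+0.31°C (parcel warmer than environment)

Parcel:
  From 400 m to 4000 m (dry): cools by 9.9 × 3.6 = 35.64°C, giving -24.84°C.
Environment:
  From 400 m to 2700 m (environment, lower layer): cools by 11.9 × 2.3 = 27.37°C, giving -16.57°C.
  From 2700 m to 4000 m (environment, upper layer): cools by 6.6 × 1.3 = 8.58°C, giving -25.15°C.
T_parcel − T_env = -24.84 − (-25.15) = +0.31°C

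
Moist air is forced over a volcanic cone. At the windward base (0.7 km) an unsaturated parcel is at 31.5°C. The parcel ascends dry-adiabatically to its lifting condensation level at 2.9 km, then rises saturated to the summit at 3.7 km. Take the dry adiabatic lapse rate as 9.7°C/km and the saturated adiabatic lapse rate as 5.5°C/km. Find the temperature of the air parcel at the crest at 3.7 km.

From 700 m to 2900 m (dry): cools by 9.7 × 2.2 = 21.34°C, giving 10.16°C.
From 2900 m to 3700 m (saturated): cools by 5.5 × 0.8 = 4.4°C, giving 5.76°C.

5.76°C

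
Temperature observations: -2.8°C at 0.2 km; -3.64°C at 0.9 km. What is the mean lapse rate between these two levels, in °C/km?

1.2°C/km

Γ = −ΔT/Δz = (-2.8 − (-3.64)) / (900 − 200) m
  = 0.84°C / 0.7 km = 1.2°C/km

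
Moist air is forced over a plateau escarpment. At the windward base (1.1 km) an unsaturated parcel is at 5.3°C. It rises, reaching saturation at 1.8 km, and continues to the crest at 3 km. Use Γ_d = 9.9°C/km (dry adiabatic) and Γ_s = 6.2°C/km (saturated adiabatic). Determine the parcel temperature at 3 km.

-9.07°C

From 1100 m to 1800 m (dry): cools by 9.9 × 0.7 = 6.93°C, giving -1.63°C.
From 1800 m to 3000 m (saturated): cools by 6.2 × 1.2 = 7.44°C, giving -9.07°C.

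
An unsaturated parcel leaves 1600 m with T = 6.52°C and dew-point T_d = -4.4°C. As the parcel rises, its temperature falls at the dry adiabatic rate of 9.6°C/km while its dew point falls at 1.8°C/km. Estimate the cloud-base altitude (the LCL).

T and T_d converge at 9.6 − 1.8 = 7.8°C per km
Height above start = (6.52 − (-4.4)) / 7.8 = 1.4 km
LCL altitude = 1600 m + 1400 m = 3000 m

3000 m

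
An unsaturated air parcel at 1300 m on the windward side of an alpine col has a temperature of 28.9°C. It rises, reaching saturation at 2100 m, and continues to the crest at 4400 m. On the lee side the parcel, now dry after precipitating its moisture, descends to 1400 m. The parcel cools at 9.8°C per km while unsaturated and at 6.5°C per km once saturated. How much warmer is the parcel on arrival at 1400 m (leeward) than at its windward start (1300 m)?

1300 → 2100 m (dry, 9.8°C/km): ΔT = -9.8 × 0.8 = -7.84°C → T = 21.06°C
2100 → 4400 m (saturated, 6.5°C/km): ΔT = -6.5 × 2.3 = -14.95°C → T = 6.11°C
4400 → 1400 m (dry descent, 9.8°C/km): ΔT = +9.8 × 3 = +29.4°C → T = 35.51°C
Net change vs windward start: 35.51 − 28.9 = +6.61°C

+6.61°C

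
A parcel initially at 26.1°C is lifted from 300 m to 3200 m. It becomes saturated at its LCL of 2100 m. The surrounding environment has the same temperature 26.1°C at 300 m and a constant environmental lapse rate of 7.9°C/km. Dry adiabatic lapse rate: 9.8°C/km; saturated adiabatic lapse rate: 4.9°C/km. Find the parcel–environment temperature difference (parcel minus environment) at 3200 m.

Parcel:
  From 300 m to 2100 m (dry): cools by 9.8 × 1.8 = 17.64°C, giving 8.46°C.
  From 2100 m to 3200 m (saturated): cools by 4.9 × 1.1 = 5.39°C, giving 3.07°C.
Environment:
  From 300 m to 3200 m (environment): cools by 7.9 × 2.9 = 22.91°C, giving 3.19°C.
T_parcel − T_env = 3.07 − 3.19 = -0.12°C

-0.12°C (parcel cooler than environment)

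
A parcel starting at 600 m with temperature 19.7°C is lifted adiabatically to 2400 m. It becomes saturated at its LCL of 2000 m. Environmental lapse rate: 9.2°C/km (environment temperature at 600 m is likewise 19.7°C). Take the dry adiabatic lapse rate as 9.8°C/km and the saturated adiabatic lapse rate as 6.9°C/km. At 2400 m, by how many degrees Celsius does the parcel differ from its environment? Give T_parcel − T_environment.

+0.08°C (parcel warmer than environment)

Parcel:
  From 600 m to 2000 m (dry): cools by 9.8 × 1.4 = 13.72°C, giving 5.98°C.
  From 2000 m to 2400 m (saturated): cools by 6.9 × 0.4 = 2.76°C, giving 3.22°C.
Environment:
  From 600 m to 2400 m (environment): cools by 9.2 × 1.8 = 16.56°C, giving 3.14°C.
T_parcel − T_env = 3.22 − 3.14 = +0.08°C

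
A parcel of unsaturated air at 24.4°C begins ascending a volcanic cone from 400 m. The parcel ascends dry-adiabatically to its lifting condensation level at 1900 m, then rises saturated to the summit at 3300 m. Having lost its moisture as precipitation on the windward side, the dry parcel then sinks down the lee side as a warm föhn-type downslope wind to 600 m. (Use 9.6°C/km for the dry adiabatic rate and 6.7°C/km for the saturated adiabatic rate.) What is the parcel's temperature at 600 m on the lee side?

400 → 1900 m (dry, 9.6°C/km): ΔT = -9.6 × 1.5 = -14.4°C → T = 10°C
1900 → 3300 m (saturated, 6.7°C/km): ΔT = -6.7 × 1.4 = -9.38°C → T = 0.62°C
3300 → 600 m (dry descent, 9.6°C/km): ΔT = +9.6 × 2.7 = +25.92°C → T = 26.54°C

26.54°C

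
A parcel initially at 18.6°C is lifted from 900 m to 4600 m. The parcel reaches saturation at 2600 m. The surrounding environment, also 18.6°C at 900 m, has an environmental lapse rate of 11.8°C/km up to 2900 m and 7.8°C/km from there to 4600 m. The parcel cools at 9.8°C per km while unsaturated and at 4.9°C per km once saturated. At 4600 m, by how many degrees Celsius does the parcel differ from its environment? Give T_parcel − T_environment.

+10.4°C (parcel warmer than environment)

Parcel:
  900 → 2600 m (dry, 9.8°C/km): ΔT = -9.8 × 1.7 = -16.66°C → T = 1.94°C
  2600 → 4600 m (saturated, 4.9°C/km): ΔT = -4.9 × 2 = -9.8°C → T = -7.86°C
Environment:
  900 → 2900 m (environment, lower layer, 11.8°C/km): ΔT = -11.8 × 2 = -23.6°C → T = -5°C
  2900 → 4600 m (environment, upper layer, 7.8°C/km): ΔT = -7.8 × 1.7 = -13.26°C → T = -18.26°C
T_parcel − T_env = -7.86 − (-18.26) = +10.4°C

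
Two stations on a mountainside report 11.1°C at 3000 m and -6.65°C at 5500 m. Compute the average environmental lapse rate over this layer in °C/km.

7.1°C/km

Γ = −ΔT/Δz = (11.1 − (-6.65)) / (5500 − 3000) m
  = 17.75°C / 2.5 km = 7.1°C/km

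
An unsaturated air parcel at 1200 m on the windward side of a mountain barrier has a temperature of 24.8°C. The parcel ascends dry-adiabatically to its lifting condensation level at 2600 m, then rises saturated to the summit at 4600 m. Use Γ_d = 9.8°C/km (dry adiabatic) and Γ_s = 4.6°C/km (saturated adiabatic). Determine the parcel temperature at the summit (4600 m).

From 1200 m to 2600 m (dry): cools by 9.8 × 1.4 = 13.72°C, giving 11.08°C.
From 2600 m to 4600 m (saturated): cools by 4.6 × 2 = 9.2°C, giving 1.88°C.

1.88°C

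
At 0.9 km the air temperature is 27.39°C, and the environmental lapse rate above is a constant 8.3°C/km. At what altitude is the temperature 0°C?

4.2 km

Height above start = (27.39 − 0) / 8.3 = 3.3 km
Altitude = 900 m + 3300 m = 4200 m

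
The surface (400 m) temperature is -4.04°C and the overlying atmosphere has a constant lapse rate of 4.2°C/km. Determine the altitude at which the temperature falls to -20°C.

4200 m

Height above start = (-4.04 − (-20)) / 4.2 = 3.8 km
Altitude = 400 m + 3800 m = 4200 m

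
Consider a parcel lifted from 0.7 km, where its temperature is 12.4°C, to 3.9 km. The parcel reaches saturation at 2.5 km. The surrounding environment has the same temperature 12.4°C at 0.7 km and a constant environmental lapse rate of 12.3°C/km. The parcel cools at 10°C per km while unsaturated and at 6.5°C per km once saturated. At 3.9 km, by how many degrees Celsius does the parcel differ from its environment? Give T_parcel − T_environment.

Parcel:
  Dry to 2500 m: -10 × 1.8 km = -18°C, so T = -5.6°C.
  Saturated to 3900 m: -6.5 × 1.4 km = -9.1°C, so T = -14.7°C.
Environment:
  Environment to 3900 m: -12.3 × 3.2 km = -39.36°C, so T = -26.96°C.
T_parcel − T_env = -14.7 − (-26.96) = +12.26°C

+12.26°C (parcel warmer than environment)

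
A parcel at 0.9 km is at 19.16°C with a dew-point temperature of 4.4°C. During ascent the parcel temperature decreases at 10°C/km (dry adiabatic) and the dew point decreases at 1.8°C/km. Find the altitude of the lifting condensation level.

T and T_d converge at 10 − 1.8 = 8.2°C per km
Height above start = (19.16 − 4.4) / 8.2 = 1.8 km
LCL altitude = 900 m + 1800 m = 2700 m

2.7 km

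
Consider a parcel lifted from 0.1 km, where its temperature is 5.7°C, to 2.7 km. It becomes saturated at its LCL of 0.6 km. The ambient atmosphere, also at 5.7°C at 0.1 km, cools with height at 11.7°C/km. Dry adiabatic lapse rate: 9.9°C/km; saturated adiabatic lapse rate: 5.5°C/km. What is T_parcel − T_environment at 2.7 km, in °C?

+13.92°C (parcel warmer than environment)

Parcel:
  100 → 600 m (dry, 9.9°C/km): ΔT = -9.9 × 0.5 = -4.95°C → T = 0.75°C
  600 → 2700 m (saturated, 5.5°C/km): ΔT = -5.5 × 2.1 = -11.55°C → T = -10.8°C
Environment:
  100 → 2700 m (environment, 11.7°C/km): ΔT = -11.7 × 2.6 = -30.42°C → T = -24.72°C
T_parcel − T_env = -10.8 − (-24.72) = +13.92°C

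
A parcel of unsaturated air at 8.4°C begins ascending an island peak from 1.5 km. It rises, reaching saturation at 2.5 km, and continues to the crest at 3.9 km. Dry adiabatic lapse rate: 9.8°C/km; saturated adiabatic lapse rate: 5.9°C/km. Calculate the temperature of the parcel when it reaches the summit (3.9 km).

-9.66°C

Dry to 2500 m: -9.8 × 1 km = -9.8°C, so T = -1.4°C.
Saturated to 3900 m: -5.9 × 1.4 km = -8.26°C, so T = -9.66°C.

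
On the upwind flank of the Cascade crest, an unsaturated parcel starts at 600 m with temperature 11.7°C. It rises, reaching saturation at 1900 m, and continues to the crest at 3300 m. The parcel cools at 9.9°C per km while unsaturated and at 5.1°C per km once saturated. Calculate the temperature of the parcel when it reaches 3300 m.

-8.31°C

From 600 m to 1900 m (dry): cools by 9.9 × 1.3 = 12.87°C, giving -1.17°C.
From 1900 m to 3300 m (saturated): cools by 5.1 × 1.4 = 7.14°C, giving -8.31°C.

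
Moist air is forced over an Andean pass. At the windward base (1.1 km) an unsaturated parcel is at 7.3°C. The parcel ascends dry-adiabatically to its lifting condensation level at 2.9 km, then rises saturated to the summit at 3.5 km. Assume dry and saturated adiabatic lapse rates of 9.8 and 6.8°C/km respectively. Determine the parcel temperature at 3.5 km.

-14.42°C

1100 → 2900 m (dry, 9.8°C/km): ΔT = -9.8 × 1.8 = -17.64°C → T = -10.34°C
2900 → 3500 m (saturated, 6.8°C/km): ΔT = -6.8 × 0.6 = -4.08°C → T = -14.42°C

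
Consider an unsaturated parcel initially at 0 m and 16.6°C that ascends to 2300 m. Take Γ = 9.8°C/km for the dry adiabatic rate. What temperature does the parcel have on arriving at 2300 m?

From 0 m to 2300 m (dry adiabatic): cools by 9.8 × 2.3 = 22.54°C, giving -5.94°C.

-5.94°C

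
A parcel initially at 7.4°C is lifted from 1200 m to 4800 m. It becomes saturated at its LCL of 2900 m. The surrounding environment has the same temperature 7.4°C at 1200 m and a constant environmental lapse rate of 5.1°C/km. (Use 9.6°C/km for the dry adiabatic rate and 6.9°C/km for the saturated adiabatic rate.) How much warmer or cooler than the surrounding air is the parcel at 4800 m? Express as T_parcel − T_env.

-11.07°C (parcel cooler than environment)

Parcel:
  1200–2900 m, dry: Δz = 1.7 km ⇒ ΔT = -16.32°C; T = -8.92°C
  2900–4800 m, saturated: Δz = 1.9 km ⇒ ΔT = -13.11°C; T = -22.03°C
Environment:
  1200–4800 m, environment: Δz = 3.6 km ⇒ ΔT = -18.36°C; T = -10.96°C
T_parcel − T_env = -22.03 − (-10.96) = -11.07°C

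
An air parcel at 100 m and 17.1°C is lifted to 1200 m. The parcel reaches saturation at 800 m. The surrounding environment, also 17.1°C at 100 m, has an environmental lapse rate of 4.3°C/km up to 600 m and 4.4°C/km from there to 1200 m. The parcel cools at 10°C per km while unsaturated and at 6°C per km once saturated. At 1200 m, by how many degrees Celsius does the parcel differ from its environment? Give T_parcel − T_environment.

-4.61°C (parcel cooler than environment)

Parcel:
  100–800 m, dry: Δz = 0.7 km ⇒ ΔT = -7°C; T = 10.1°C
  800–1200 m, saturated: Δz = 0.4 km ⇒ ΔT = -2.4°C; T = 7.7°C
Environment:
  100–600 m, environment, lower layer: Δz = 0.5 km ⇒ ΔT = -2.15°C; T = 14.95°C
  600–1200 m, environment, upper layer: Δz = 0.6 km ⇒ ΔT = -2.64°C; T = 12.31°C
T_parcel − T_env = 7.7 − 12.31 = -4.61°C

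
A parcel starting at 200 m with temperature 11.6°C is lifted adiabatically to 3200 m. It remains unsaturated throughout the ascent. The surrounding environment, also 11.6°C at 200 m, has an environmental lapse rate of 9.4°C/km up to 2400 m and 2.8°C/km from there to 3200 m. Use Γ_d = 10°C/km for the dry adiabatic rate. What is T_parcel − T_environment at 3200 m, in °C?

Parcel:
  200–3200 m, dry: Δz = 3 km ⇒ ΔT = -30°C; T = -18.4°C
Environment:
  200–2400 m, environment, lower layer: Δz = 2.2 km ⇒ ΔT = -20.68°C; T = -9.08°C
  2400–3200 m, environment, upper layer: Δz = 0.8 km ⇒ ΔT = -2.24°C; T = -11.32°C
T_parcel − T_env = -18.4 − (-11.32) = -7.08°C

-7.08°C (parcel cooler than environment)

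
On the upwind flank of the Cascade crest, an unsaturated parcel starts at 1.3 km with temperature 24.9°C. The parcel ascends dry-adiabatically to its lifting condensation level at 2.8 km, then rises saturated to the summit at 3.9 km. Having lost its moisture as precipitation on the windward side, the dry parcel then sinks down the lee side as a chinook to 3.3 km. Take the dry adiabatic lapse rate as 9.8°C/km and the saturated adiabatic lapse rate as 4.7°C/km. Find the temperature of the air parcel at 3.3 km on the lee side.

1300–2800 m, dry: Δz = 1.5 km ⇒ ΔT = -14.7°C; T = 10.2°C
2800–3900 m, saturated: Δz = 1.1 km ⇒ ΔT = -5.17°C; T = 5.03°C
3900–3300 m, dry descent: Δz = 0.6 km ⇒ ΔT = +5.88°C; T = 10.91°C

10.91°C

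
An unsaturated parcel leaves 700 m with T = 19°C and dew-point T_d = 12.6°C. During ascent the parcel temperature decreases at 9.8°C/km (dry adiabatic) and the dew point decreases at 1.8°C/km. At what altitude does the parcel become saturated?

T and T_d converge at 9.8 − 1.8 = 8°C per km
Height above start = (19 − 12.6) / 8 = 0.8 km
LCL altitude = 700 m + 800 m = 1500 m

1500 m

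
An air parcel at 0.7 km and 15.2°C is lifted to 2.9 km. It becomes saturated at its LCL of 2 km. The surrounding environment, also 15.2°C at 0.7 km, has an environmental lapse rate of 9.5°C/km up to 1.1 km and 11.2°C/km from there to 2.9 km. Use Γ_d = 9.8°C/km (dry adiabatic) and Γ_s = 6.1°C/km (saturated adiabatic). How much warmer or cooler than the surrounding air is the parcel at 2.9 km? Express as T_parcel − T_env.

Parcel:
  700 → 2000 m (dry, 9.8°C/km): ΔT = -9.8 × 1.3 = -12.74°C → T = 2.46°C
  2000 → 2900 m (saturated, 6.1°C/km): ΔT = -6.1 × 0.9 = -5.49°C → T = -3.03°C
Environment:
  700 → 1100 m (environment, lower layer, 9.5°C/km): ΔT = -9.5 × 0.4 = -3.8°C → T = 11.4°C
  1100 → 2900 m (environment, upper layer, 11.2°C/km): ΔT = -11.2 × 1.8 = -20.16°C → T = -8.76°C
T_parcel − T_env = -3.03 − (-8.76) = +5.73°C

+5.73°C (parcel warmer than environment)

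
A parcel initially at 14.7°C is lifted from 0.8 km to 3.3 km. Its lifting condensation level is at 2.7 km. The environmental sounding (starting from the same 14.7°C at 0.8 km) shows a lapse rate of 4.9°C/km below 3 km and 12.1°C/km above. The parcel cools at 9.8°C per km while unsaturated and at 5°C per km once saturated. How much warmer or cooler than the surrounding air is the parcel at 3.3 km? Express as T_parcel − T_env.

Parcel:
  800–2700 m, dry: Δz = 1.9 km ⇒ ΔT = -18.62°C; T = -3.92°C
  2700–3300 m, saturated: Δz = 0.6 km ⇒ ΔT = -3°C; T = -6.92°C
Environment:
  800–3000 m, environment, lower layer: Δz = 2.2 km ⇒ ΔT = -10.78°C; T = 3.92°C
  3000–3300 m, environment, upper layer: Δz = 0.3 km ⇒ ΔT = -3.63°C; T = 0.29°C
T_parcel − T_env = -6.92 − 0.29 = -7.21°C

-7.21°C (parcel cooler than environment)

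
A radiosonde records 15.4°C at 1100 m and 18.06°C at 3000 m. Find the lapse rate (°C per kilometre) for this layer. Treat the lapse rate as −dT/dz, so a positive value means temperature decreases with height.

-1.4°C/km

Γ = −ΔT/Δz = (15.4 − 18.06) / (3000 − 1100) m
  = -2.66°C / 1.9 km = -1.4°C/km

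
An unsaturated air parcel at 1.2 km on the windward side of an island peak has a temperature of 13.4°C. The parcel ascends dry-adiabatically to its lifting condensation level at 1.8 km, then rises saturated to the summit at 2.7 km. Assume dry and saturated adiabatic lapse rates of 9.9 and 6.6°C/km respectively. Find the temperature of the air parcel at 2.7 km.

1.52°C

From 1200 m to 1800 m (dry): cools by 9.9 × 0.6 = 5.94°C, giving 7.46°C.
From 1800 m to 2700 m (saturated): cools by 6.6 × 0.9 = 5.94°C, giving 1.52°C.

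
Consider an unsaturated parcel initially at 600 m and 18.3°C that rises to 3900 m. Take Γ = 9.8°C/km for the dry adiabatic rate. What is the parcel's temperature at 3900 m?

-14.04°C

Dry adiabatic to 3900 m: -9.8 × 3.3 km = -32.34°C, so T = -14.04°C.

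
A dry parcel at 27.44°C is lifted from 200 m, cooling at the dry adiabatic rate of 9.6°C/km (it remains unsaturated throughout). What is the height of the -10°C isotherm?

4100 m

Height above start = (27.44 − (-10)) / 9.6 = 3.9 km
Altitude = 200 m + 3900 m = 4100 m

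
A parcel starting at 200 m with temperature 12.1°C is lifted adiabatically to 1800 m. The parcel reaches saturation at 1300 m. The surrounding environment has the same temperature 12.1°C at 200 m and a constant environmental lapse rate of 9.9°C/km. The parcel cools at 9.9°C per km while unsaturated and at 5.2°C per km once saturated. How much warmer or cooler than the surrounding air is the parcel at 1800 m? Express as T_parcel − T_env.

+2.35°C (parcel warmer than environment)

Parcel:
  From 200 m to 1300 m (dry): cools by 9.9 × 1.1 = 10.89°C, giving 1.21°C.
  From 1300 m to 1800 m (saturated): cools by 5.2 × 0.5 = 2.6°C, giving -1.39°C.
Environment:
  From 200 m to 1800 m (environment): cools by 9.9 × 1.6 = 15.84°C, giving -3.74°C.
T_parcel − T_env = -1.39 − (-3.74) = +2.35°C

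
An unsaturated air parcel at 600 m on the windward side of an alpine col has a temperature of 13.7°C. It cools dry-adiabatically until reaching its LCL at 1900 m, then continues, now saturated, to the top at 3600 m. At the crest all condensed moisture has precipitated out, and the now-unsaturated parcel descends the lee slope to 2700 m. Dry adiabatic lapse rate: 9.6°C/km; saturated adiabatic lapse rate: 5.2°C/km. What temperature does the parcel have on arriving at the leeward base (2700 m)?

600 → 1900 m (dry, 9.6°C/km): ΔT = -9.6 × 1.3 = -12.48°C → T = 1.22°C
1900 → 3600 m (saturated, 5.2°C/km): ΔT = -5.2 × 1.7 = -8.84°C → T = -7.62°C
3600 → 2700 m (dry descent, 9.6°C/km): ΔT = +9.6 × 0.9 = +8.64°C → T = 1.02°C

1.02°C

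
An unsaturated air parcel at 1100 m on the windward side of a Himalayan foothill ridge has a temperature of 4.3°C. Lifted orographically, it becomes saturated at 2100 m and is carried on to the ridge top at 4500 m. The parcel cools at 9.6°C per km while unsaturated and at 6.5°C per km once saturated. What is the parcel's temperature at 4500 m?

-20.9°C

1100 → 2100 m (dry, 9.6°C/km): ΔT = -9.6 × 1 = -9.6°C → T = -5.3°C
2100 → 4500 m (saturated, 6.5°C/km): ΔT = -6.5 × 2.4 = -15.6°C → T = -20.9°C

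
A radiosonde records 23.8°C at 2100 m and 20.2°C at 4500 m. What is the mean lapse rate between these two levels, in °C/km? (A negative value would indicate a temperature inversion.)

1.5°C/km

Γ = −ΔT/Δz = (23.8 − 20.2) / (4500 − 2100) m
  = 3.6°C / 2.4 km = 1.5°C/km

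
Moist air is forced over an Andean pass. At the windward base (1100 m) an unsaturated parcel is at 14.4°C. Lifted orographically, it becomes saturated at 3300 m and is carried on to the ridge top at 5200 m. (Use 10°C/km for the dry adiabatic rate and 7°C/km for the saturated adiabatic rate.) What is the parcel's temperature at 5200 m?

Dry to 3300 m: -10 × 2.2 km = -22°C, so T = -7.6°C.
Saturated to 5200 m: -7 × 1.9 km = -13.3°C, so T = -20.9°C.

-20.9°C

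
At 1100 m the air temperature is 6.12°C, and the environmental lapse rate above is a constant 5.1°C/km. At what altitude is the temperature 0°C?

Height above start = (6.12 − 0) / 5.1 = 1.2 km
Altitude = 1100 m + 1200 m = 2300 m

2300 m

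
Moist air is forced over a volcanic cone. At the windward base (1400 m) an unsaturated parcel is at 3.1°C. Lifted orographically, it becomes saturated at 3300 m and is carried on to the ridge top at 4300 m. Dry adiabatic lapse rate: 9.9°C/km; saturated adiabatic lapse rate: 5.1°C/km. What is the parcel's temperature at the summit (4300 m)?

1400–3300 m, dry: Δz = 1.9 km ⇒ ΔT = -18.81°C; T = -15.71°C
3300–4300 m, saturated: Δz = 1 km ⇒ ΔT = -5.1°C; T = -20.81°C

-20.81°C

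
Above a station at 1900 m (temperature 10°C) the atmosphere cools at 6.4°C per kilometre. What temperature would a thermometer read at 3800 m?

1900–3800 m, environmental: Δz = 1.9 km ⇒ ΔT = -12.16°C; T = -2.16°C

-2.16°C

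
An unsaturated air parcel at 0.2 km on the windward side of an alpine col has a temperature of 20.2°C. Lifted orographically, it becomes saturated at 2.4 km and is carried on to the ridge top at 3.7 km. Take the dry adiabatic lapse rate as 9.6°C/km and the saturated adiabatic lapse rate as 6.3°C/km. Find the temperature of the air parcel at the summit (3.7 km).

From 200 m to 2400 m (dry): cools by 9.6 × 2.2 = 21.12°C, giving -0.92°C.
From 2400 m to 3700 m (saturated): cools by 6.3 × 1.3 = 8.19°C, giving -9.11°C.

-9.11°C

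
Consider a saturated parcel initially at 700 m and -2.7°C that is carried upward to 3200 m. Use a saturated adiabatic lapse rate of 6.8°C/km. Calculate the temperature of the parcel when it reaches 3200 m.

-19.7°C

700 → 3200 m (saturated adiabatic, 6.8°C/km): ΔT = -6.8 × 2.5 = -17°C → T = -19.7°C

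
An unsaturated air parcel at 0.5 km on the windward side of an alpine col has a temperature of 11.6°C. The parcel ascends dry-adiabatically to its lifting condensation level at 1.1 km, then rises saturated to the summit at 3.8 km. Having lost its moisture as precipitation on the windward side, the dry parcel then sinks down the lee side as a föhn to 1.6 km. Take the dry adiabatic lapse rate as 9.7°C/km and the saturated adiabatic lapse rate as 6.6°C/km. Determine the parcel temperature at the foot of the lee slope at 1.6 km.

From 500 m to 1100 m (dry): cools by 9.7 × 0.6 = 5.82°C, giving 5.78°C.
From 1100 m to 3800 m (saturated): cools by 6.6 × 2.7 = 17.82°C, giving -12.04°C.
From 3800 m to 1600 m (dry descent): warms by 9.7 × 2.2 = 21.34°C, giving 9.3°C.

9.3°C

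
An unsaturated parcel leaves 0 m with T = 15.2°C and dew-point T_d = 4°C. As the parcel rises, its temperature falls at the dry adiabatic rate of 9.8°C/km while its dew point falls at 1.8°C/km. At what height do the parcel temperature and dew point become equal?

1400 m

T and T_d converge at 9.8 − 1.8 = 8°C per km
Height above start = (15.2 − 4) / 8 = 1.4 km
LCL altitude = 0 m + 1400 m = 1400 m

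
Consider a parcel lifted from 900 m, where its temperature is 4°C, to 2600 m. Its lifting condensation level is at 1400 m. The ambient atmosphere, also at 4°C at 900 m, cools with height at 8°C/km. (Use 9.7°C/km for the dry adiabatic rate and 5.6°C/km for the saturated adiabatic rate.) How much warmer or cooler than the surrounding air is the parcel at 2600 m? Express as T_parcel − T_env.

Parcel:
  Dry to 1400 m: -9.7 × 0.5 km = -4.85°C, so T = -0.85°C.
  Saturated to 2600 m: -5.6 × 1.2 km = -6.72°C, so T = -7.57°C.
Environment:
  Environment to 2600 m: -8 × 1.7 km = -13.6°C, so T = -9.6°C.
T_parcel − T_env = -7.57 − (-9.6) = +2.03°C

+2.03°C (parcel warmer than environment)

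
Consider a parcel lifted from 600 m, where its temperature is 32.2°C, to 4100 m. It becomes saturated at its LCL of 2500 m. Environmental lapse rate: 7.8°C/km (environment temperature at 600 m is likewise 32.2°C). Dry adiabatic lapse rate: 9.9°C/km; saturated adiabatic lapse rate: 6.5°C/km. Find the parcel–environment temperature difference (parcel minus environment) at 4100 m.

-1.91°C (parcel cooler than environment)

Parcel:
  600 → 2500 m (dry, 9.9°C/km): ΔT = -9.9 × 1.9 = -18.81°C → T = 13.39°C
  2500 → 4100 m (saturated, 6.5°C/km): ΔT = -6.5 × 1.6 = -10.4°C → T = 2.99°C
Environment:
  600 → 4100 m (environment, 7.8°C/km): ΔT = -7.8 × 3.5 = -27.3°C → T = 4.9°C
T_parcel − T_env = 2.99 − 4.9 = -1.91°C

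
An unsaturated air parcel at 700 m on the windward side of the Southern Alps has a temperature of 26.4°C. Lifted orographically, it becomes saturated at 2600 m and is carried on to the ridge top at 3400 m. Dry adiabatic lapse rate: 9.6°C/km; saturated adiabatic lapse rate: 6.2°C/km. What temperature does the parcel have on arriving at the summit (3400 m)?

3.2°C

From 700 m to 2600 m (dry): cools by 9.6 × 1.9 = 18.24°C, giving 8.16°C.
From 2600 m to 3400 m (saturated): cools by 6.2 × 0.8 = 4.96°C, giving 3.2°C.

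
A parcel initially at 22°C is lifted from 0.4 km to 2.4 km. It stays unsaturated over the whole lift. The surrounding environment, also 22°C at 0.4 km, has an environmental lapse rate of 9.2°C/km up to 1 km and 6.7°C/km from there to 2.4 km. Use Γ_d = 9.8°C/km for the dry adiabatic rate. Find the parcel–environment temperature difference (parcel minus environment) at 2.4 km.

Parcel:
  From 400 m to 2400 m (dry): cools by 9.8 × 2 = 19.6°C, giving 2.4°C.
Environment:
  From 400 m to 1000 m (environment, lower layer): cools by 9.2 × 0.6 = 5.52°C, giving 16.48°C.
  From 1000 m to 2400 m (environment, upper layer): cools by 6.7 × 1.4 = 9.38°C, giving 7.1°C.
T_parcel − T_env = 2.4 − 7.1 = -4.7°C

-4.7°C (parcel cooler than environment)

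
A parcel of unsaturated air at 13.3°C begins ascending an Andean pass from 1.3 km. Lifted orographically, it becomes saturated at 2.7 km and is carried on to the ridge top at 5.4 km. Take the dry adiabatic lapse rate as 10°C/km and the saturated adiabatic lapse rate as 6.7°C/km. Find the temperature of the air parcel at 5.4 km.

Dry to 2700 m: -10 × 1.4 km = -14°C, so T = -0.7°C.
Saturated to 5400 m: -6.7 × 2.7 km = -18.09°C, so T = -18.79°C.

-18.79°C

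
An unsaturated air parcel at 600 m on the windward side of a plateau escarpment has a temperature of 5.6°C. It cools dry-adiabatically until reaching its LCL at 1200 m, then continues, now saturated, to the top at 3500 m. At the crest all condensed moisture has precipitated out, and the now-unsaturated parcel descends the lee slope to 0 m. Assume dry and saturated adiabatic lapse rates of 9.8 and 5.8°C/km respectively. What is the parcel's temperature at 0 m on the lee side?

Dry to 1200 m: -9.8 × 0.6 km = -5.88°C, so T = -0.28°C.
Saturated to 3500 m: -5.8 × 2.3 km = -13.34°C, so T = -13.62°C.
Dry descent to 0 m: +9.8 × 3.5 km = +34.3°C, so T = 20.68°C.

20.68°C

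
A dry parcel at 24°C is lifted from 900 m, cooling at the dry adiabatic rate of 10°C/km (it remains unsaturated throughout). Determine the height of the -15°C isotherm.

4800 m

Height above start = (24 − (-15)) / 10 = 3.9 km
Altitude = 900 m + 3900 m = 4800 m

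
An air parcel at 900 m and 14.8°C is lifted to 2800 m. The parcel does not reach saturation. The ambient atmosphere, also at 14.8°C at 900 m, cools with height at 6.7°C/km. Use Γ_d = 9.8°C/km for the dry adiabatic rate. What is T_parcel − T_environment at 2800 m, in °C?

-5.89°C (parcel cooler than environment)

Parcel:
  900–2800 m, dry: Δz = 1.9 km ⇒ ΔT = -18.62°C; T = -3.82°C
Environment:
  900–2800 m, environment: Δz = 1.9 km ⇒ ΔT = -12.73°C; T = 2.07°C
T_parcel − T_env = -3.82 − 2.07 = -5.89°C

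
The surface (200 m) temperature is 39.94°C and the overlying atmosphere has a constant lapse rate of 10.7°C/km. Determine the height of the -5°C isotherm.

Height above start = (39.94 − (-5)) / 10.7 = 4.2 km
Altitude = 200 m + 4200 m = 4400 m

4400 m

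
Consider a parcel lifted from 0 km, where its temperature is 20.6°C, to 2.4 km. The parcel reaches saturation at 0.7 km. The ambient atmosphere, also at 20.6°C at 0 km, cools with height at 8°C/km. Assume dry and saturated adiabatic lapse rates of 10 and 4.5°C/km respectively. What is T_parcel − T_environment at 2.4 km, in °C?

+4.55°C (parcel warmer than environment)

Parcel:
  Dry to 700 m: -10 × 0.7 km = -7°C, so T = 13.6°C.
  Saturated to 2400 m: -4.5 × 1.7 km = -7.65°C, so T = 5.95°C.
Environment:
  Environment to 2400 m: -8 × 2.4 km = -19.2°C, so T = 1.4°C.
T_parcel − T_env = 5.95 − 1.4 = +4.55°C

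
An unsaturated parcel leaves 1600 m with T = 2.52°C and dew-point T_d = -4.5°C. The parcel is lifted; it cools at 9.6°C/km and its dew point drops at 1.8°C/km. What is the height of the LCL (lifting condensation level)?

T and T_d converge at 9.6 − 1.8 = 7.8°C per km
Height above start = (2.52 − (-4.5)) / 7.8 = 0.9 km
LCL altitude = 1600 m + 900 m = 2500 m

2500 m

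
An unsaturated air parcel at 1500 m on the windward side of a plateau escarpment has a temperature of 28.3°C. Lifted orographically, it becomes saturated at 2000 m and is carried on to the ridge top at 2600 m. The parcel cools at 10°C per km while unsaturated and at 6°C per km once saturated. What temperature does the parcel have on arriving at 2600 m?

1500 → 2000 m (dry, 10°C/km): ΔT = -10 × 0.5 = -5°C → T = 23.3°C
2000 → 2600 m (saturated, 6°C/km): ΔT = -6 × 0.6 = -3.6°C → T = 19.7°C

19.7°C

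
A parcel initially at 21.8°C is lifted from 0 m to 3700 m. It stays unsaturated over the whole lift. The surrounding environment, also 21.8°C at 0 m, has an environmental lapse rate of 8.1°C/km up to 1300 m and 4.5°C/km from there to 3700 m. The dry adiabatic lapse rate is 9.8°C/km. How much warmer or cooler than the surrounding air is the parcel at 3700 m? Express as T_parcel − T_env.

Parcel:
  0–3700 m, dry: Δz = 3.7 km ⇒ ΔT = -36.26°C; T = -14.46°C
Environment:
  0–1300 m, environment, lower layer: Δz = 1.3 km ⇒ ΔT = -10.53°C; T = 11.27°C
  1300–3700 m, environment, upper layer: Δz = 2.4 km ⇒ ΔT = -10.8°C; T = 0.47°C
T_parcel − T_env = -14.46 − 0.47 = -14.93°C

-14.93°C (parcel cooler than environment)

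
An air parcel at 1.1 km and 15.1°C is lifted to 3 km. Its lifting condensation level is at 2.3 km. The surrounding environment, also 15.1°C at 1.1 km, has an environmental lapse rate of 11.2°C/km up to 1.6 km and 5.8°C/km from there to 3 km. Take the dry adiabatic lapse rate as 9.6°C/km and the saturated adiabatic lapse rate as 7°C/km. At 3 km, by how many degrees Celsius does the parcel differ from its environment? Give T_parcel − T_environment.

-2.7°C (parcel cooler than environment)

Parcel:
  1100 → 2300 m (dry, 9.6°C/km): ΔT = -9.6 × 1.2 = -11.52°C → T = 3.58°C
  2300 → 3000 m (saturated, 7°C/km): ΔT = -7 × 0.7 = -4.9°C → T = -1.32°C
Environment:
  1100 → 1600 m (environment, lower layer, 11.2°C/km): ΔT = -11.2 × 0.5 = -5.6°C → T = 9.5°C
  1600 → 3000 m (environment, upper layer, 5.8°C/km): ΔT = -5.8 × 1.4 = -8.12°C → T = 1.38°C
T_parcel − T_env = -1.32 − 1.38 = -2.7°C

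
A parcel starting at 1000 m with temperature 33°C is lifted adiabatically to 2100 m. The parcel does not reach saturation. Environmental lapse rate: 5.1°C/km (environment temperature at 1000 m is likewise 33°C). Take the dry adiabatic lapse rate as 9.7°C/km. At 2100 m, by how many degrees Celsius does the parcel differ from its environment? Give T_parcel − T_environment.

Parcel:
  1000–2100 m, dry: Δz = 1.1 km ⇒ ΔT = -10.67°C; T = 22.33°C
Environment:
  1000–2100 m, environment: Δz = 1.1 km ⇒ ΔT = -5.61°C; T = 27.39°C
T_parcel − T_env = 22.33 − 27.39 = -5.06°C

-5.06°C (parcel cooler than environment)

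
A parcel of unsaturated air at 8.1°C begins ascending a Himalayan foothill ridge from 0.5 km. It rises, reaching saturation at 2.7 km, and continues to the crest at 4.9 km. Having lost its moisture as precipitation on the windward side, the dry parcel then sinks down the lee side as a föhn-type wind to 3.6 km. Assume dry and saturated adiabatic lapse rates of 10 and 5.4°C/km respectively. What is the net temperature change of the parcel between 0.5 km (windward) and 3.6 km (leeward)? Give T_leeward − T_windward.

-20.88°C

500 → 2700 m (dry, 10°C/km): ΔT = -10 × 2.2 = -22°C → T = -13.9°C
2700 → 4900 m (saturated, 5.4°C/km): ΔT = -5.4 × 2.2 = -11.88°C → T = -25.78°C
4900 → 3600 m (dry descent, 10°C/km): ΔT = +10 × 1.3 = +13°C → T = -12.78°C
Net change vs windward start: -12.78 − 8.1 = -20.88°C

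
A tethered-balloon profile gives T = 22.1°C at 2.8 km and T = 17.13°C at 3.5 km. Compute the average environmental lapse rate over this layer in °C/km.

7.1°C/km

Γ = −ΔT/Δz = (22.1 − 17.13) / (3500 − 2800) m
  = 4.97°C / 0.7 km = 7.1°C/km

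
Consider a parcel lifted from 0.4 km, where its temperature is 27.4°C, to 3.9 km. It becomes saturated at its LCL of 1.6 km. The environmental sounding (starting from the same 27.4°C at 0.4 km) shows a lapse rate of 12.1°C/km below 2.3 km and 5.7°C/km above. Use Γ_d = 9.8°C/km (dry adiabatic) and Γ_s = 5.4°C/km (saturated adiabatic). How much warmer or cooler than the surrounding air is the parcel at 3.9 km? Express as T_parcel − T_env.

Parcel:
  Dry to 1600 m: -9.8 × 1.2 km = -11.76°C, so T = 15.64°C.
  Saturated to 3900 m: -5.4 × 2.3 km = -12.42°C, so T = 3.22°C.
Environment:
  Environment, lower layer to 2300 m: -12.1 × 1.9 km = -22.99°C, so T = 4.41°C.
  Environment, upper layer to 3900 m: -5.7 × 1.6 km = -9.12°C, so T = -4.71°C.
T_parcel − T_env = 3.22 − (-4.71) = +7.93°C

+7.93°C (parcel warmer than environment)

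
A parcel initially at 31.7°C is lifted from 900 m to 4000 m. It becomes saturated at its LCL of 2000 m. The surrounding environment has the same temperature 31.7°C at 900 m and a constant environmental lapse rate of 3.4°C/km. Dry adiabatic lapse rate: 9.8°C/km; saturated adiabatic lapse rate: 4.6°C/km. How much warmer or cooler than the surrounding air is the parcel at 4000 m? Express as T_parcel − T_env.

Parcel:
  900 → 2000 m (dry, 9.8°C/km): ΔT = -9.8 × 1.1 = -10.78°C → T = 20.92°C
  2000 → 4000 m (saturated, 4.6°C/km): ΔT = -4.6 × 2 = -9.2°C → T = 11.72°C
Environment:
  900 → 4000 m (environment, 3.4°C/km): ΔT = -3.4 × 3.1 = -10.54°C → T = 21.16°C
T_parcel − T_env = 11.72 − 21.16 = -9.44°C

-9.44°C (parcel cooler than environment)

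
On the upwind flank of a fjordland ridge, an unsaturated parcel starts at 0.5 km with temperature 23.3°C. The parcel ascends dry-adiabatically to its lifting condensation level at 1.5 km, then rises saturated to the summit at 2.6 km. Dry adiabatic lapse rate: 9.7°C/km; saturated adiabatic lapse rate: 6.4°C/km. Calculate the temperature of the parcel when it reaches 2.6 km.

6.56°C

Dry to 1500 m: -9.7 × 1 km = -9.7°C, so T = 13.6°C.
Saturated to 2600 m: -6.4 × 1.1 km = -7.04°C, so T = 6.56°C.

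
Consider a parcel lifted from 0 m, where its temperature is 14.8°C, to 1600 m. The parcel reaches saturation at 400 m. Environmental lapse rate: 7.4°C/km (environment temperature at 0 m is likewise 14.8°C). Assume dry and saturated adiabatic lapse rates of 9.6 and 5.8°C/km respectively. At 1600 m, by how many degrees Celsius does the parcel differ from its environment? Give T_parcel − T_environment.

+1.04°C (parcel warmer than environment)

Parcel:
  From 0 m to 400 m (dry): cools by 9.6 × 0.4 = 3.84°C, giving 10.96°C.
  From 400 m to 1600 m (saturated): cools by 5.8 × 1.2 = 6.96°C, giving 4°C.
Environment:
  From 0 m to 1600 m (environment): cools by 7.4 × 1.6 = 11.84°C, giving 2.96°C.
T_parcel − T_env = 4 − 2.96 = +1.04°C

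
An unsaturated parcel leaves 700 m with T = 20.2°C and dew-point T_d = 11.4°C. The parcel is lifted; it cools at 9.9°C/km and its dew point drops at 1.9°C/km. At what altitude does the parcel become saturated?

1800 m

T and T_d converge at 9.9 − 1.9 = 8°C per km
Height above start = (20.2 − 11.4) / 8 = 1.1 km
LCL altitude = 700 m + 1100 m = 1800 m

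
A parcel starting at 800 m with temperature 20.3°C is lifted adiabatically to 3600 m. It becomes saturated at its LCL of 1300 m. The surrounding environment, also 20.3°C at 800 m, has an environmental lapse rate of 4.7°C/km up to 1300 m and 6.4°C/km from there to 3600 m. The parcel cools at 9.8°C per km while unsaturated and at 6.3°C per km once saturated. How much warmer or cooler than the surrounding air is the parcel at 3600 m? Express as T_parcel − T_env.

-2.32°C (parcel cooler than environment)

Parcel:
  800 → 1300 m (dry, 9.8°C/km): ΔT = -9.8 × 0.5 = -4.9°C → T = 15.4°C
  1300 → 3600 m (saturated, 6.3°C/km): ΔT = -6.3 × 2.3 = -14.49°C → T = 0.91°C
Environment:
  800 → 1300 m (environment, lower layer, 4.7°C/km): ΔT = -4.7 × 0.5 = -2.35°C → T = 17.95°C
  1300 → 3600 m (environment, upper layer, 6.4°C/km): ΔT = -6.4 × 2.3 = -14.72°C → T = 3.23°C
T_parcel − T_env = 0.91 − 3.23 = -2.32°C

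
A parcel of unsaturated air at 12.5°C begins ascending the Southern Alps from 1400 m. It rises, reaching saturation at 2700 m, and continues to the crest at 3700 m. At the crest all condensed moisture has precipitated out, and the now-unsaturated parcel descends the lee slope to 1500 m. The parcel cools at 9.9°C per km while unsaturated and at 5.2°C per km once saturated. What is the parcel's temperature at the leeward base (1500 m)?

16.21°C

1400 → 2700 m (dry, 9.9°C/km): ΔT = -9.9 × 1.3 = -12.87°C → T = -0.37°C
2700 → 3700 m (saturated, 5.2°C/km): ΔT = -5.2 × 1 = -5.2°C → T = -5.57°C
3700 → 1500 m (dry descent, 9.9°C/km): ΔT = +9.9 × 2.2 = +21.78°C → T = 16.21°C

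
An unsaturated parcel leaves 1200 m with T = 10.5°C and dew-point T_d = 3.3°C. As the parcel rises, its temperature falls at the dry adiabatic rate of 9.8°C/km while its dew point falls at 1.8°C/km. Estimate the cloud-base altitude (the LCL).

2100 m

T and T_d converge at 9.8 − 1.8 = 8°C per km
Height above start = (10.5 − 3.3) / 8 = 0.9 km
LCL altitude = 1200 m + 900 m = 2100 m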